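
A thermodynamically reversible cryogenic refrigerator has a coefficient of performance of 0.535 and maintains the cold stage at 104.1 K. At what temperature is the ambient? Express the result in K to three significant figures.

COP_R = T_C/(T_H − T_C) gives T_H − T_C = T_C/COP.
With T_C = 104.10 K, T_H = 104.10 × (1 + 1/0.535) = 298.68 K.

299 K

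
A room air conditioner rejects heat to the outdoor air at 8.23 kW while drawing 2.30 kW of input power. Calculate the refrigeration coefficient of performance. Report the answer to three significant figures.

2.58

The first law gives Q̇_H = Q̇_C + Ẇ, so the three rates are Q̇_C = 5.930, Q̇_H = 8.230, Ẇ = 2.300 kW.
COP_R = Q̇_C/Ẇ = 5.930/2.300 = 2.578.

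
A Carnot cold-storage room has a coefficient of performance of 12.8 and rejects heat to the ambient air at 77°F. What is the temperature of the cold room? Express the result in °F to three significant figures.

38.1 °F

For a Carnot refrigerator COP_R = T_C/(T_H − T_C), so T_C = COP·T_H/(1 + COP).
With T_H = 298.15 K, T_C = 12.8 × 298.15/13.80 = 276.54 K.
Converting, 276.54 K = 38.11°F.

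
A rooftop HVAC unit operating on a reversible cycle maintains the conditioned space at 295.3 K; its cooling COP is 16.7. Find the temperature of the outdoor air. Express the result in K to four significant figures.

313.0 K

COP_R = T_C/(T_H − T_C) gives T_H − T_C = T_C/COP.
With T_C = 295.30 K, T_H = 295.30 × (1 + 1/16.7) = 312.98 K.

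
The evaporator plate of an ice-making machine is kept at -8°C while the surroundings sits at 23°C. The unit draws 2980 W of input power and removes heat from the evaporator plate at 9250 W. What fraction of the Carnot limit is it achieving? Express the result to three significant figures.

0.363

COP_actual = Q̇_C/Ẇ = 9250/2980 = 3.104.
In absolute terms T_C = 265.15 K and T_H = 296.15 K, so ΔT = 31.00 K.
COP_Carnot = T_C/ΔT = 265.15/31.00 = 8.553.
η_II = COP_actual/COP_Carnot = 3.104/8.553 = 0.3629.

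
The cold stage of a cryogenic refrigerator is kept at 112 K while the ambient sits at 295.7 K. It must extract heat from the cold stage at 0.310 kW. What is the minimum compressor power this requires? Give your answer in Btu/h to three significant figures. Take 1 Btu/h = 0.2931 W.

The reservoir spacing is ΔT = 295.7 − 112 = 183.7 K.
COP_Carnot = T_C/ΔT = 112.00/183.7 = 0.6097.
Ẇ_min = Q̇/COP_Carnot = 0.3100/0.6097 = 0.5085 kW = 1735 Btu/h.

1730 Btu/h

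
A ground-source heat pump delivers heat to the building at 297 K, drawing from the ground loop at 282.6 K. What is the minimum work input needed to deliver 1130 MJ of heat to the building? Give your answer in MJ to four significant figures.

54.79 MJ

The reservoir spacing is ΔT = 297 − 282.6 = 14.40 K.
The reversible limit is COP_HP = T_H/ΔT = 20.63, so W_min = Q_H/COP = Q_H·ΔT/T_H.
W_min = 1130 × 14.40/297.00 = 54.79 MJ.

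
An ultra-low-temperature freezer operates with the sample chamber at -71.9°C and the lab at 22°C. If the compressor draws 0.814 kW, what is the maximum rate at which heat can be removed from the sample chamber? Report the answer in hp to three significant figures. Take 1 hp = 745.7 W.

In absolute terms T_C = 201.25 K and T_H = 295.15 K, so ΔT = 93.90 K.
COP_Carnot = T_C/ΔT = 201.25/93.90 = 2.143.
Q̇_max = COP_Carnot × Ẇ = 2.143 × 0.8140 kW = 1.745 kW = 2.340 hp.

2.34 hp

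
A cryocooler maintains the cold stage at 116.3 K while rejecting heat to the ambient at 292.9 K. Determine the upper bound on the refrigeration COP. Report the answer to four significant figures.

The reservoir spacing is ΔT = 292.9 − 116.3 = 176.6 K.
For a reversible cycle, COP_Carnot = T_C/ΔT = 116.30/176.6 = 0.6586.

0.6586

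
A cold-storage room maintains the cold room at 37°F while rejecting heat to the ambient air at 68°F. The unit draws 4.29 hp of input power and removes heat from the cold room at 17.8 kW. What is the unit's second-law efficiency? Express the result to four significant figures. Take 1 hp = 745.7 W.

0.3473

Converting, Q̇_C = 17.80 kW = 23.87 hp, so COP_actual = Q̇_C/Ẇ = 23.87/4.290 = 5.564.
In absolute terms T_C = 275.93 K and T_H = 293.15 K, so ΔT = 17.22 K.
COP_Carnot = T_C/ΔT = 275.93/17.22 = 16.02.
η_II = COP_actual/COP_Carnot = 5.564/16.02 = 0.3473.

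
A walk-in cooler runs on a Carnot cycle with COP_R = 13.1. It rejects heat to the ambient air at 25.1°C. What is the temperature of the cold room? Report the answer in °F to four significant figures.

For a Carnot refrigerator COP_R = T_C/(T_H − T_C), so T_C = COP·T_H/(1 + COP).
With T_H = 298.25 K, T_C = 13.1 × 298.25/14.10 = 277.10 K.
Converting, 277.10 K = 39.11°F.

39.11 °F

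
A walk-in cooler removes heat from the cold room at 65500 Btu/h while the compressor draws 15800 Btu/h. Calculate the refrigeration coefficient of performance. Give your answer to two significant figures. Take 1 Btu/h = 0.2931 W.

The first law gives Q̇_H = Q̇_C + Ẇ, so the three rates are Q̇_C = 65500, Q̇_H = 81300, Ẇ = 15800 Btu/h.
COP_R = Q̇_C/Ẇ = 65500/15800 = 4.146.

4.1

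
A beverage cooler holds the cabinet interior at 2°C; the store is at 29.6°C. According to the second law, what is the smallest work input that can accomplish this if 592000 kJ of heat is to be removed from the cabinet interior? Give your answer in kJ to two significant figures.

In absolute terms T_C = 275.15 K and T_H = 302.75 K, so ΔT = 27.60 K.
The reversible limit is COP_R = T_C/ΔT = 9.969, so W_min = Q_C/COP = Q_C·ΔT/T_C.
W_min = 592000 × 27.60/275.15 = 59380 kJ.

59000 kJ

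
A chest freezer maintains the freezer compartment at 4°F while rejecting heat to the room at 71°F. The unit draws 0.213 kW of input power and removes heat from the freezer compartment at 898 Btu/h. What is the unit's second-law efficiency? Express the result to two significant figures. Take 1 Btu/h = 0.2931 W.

Converting, Q̇_C = 898.0 Btu/h = 0.2632 kW, so COP_actual = Q̇_C/Ẇ = 0.2632/0.2130 = 1.236.
In absolute terms T_C = 257.59 K and T_H = 294.82 K, so ΔT = 37.22 K.
COP_Carnot = T_C/ΔT = 257.59/37.22 = 6.920.
η_II = COP_actual/COP_Carnot = 1.236/6.920 = 0.1786.

0.18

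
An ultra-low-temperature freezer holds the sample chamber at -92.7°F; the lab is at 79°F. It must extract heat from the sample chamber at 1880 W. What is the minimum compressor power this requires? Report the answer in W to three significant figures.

880 W

In absolute terms T_C = 203.87 K and T_H = 299.26 K, so ΔT = 95.39 K.
COP_Carnot = T_C/ΔT = 203.87/95.39 = 2.137.
Ẇ_min = Q̇/COP_Carnot = 1880/2.137 = 879.6 W.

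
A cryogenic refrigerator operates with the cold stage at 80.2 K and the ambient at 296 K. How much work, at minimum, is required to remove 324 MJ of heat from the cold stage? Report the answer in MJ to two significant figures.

870 MJ

The reservoir spacing is ΔT = 296 − 80.2 = 215.8 K.
The reversible limit is COP_R = T_C/ΔT = 0.3716, so W_min = Q_C/COP = Q_C·ΔT/T_C.
W_min = 324.0 × 215.8/80.20 = 871.8 MJ.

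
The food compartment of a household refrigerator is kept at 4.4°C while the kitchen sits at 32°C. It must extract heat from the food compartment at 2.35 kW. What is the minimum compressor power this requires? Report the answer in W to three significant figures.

In absolute terms T_C = 277.55 K and T_H = 305.15 K, so ΔT = 27.60 K.
COP_Carnot = T_C/ΔT = 277.55/27.60 = 10.06.
Ẇ_min = Q̇/COP_Carnot = 2.350/10.06 = 0.2337 kW = 233.7 W.

234 W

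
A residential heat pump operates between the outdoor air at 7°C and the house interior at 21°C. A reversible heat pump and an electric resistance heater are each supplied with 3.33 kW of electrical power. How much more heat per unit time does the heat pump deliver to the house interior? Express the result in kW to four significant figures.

In absolute terms T_C = 280.15 K and T_H = 294.15 K, so ΔT = 14.00 K.
COP_Carnot = T_H/ΔT = 294.15/14.00 = 21.01.
The heat pump delivers Q̇_H = COP × Ẇ = 69.97 kW; the resistance heater delivers Ẇ = 3.330 kW.
Extra = (COP − 1)·Ẇ = 66.64 kW.

66.64 kW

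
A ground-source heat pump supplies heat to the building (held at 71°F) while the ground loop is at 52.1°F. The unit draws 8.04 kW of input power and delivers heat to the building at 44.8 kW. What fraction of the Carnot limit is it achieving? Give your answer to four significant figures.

COP_actual = Q̇_H/Ẇ = 44.80/8.040 = 5.572.
In absolute terms T_C = 284.32 K and T_H = 294.82 K, so ΔT = 10.50 K.
COP_Carnot = T_H/ΔT = 294.82/10.50 = 28.08.
η_II = COP_actual/COP_Carnot = 5.572/28.08 = 0.1985.

0.1985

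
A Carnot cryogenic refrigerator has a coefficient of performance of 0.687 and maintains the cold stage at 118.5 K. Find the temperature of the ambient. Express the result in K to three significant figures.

291 K

COP_R = T_C/(T_H − T_C) gives T_H − T_C = T_C/COP.
With T_C = 118.50 K, T_H = 118.50 × (1 + 1/0.687) = 290.99 K.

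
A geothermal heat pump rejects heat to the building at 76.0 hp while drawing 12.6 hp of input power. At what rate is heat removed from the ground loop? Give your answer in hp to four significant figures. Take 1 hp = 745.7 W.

For a cyclic device the first law requires Q̇_H = Q̇_C + Ẇ.
Q̇_C = Q̇_H − Ẇ = 63.40 hp.

63.40 hp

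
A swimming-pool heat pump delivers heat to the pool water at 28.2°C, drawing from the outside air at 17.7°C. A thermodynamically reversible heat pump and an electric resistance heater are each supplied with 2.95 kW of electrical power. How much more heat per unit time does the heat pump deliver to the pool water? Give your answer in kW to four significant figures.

81.72 kW

In absolute terms T_C = 290.85 K and T_H = 301.35 K, so ΔT = 10.50 K.
COP_Carnot = T_H/ΔT = 301.35/10.50 = 28.70.
The heat pump delivers Q̇_H = COP × Ẇ = 84.67 kW; the resistance heater delivers Ẇ = 2.950 kW.
Extra = (COP − 1)·Ẇ = 81.72 kW.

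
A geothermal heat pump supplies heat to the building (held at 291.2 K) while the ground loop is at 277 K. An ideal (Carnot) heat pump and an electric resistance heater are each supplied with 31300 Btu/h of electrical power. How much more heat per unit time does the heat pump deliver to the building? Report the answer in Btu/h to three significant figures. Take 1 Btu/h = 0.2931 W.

The reservoir spacing is ΔT = 291.2 − 277 = 14.20 K.
COP_Carnot = T_H/ΔT = 291.20/14.20 = 20.51.
The heat pump delivers Q̇_H = COP × Ẇ = 641900 Btu/h; the resistance heater delivers Ẇ = 31300 Btu/h.
Extra = (COP − 1)·Ẇ = 610600 Btu/h.

611000 Btu/h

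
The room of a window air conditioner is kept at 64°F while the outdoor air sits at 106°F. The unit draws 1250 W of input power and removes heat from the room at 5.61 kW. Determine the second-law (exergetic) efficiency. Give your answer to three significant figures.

0.360

Converting, Q̇_C = 5.610 kW = 5610 W, so COP_actual = Q̇_C/Ẇ = 5610/1250 = 4.488.
In absolute terms T_C = 290.93 K and T_H = 314.26 K, so ΔT = 23.33 K.
COP_Carnot = T_C/ΔT = 290.93/23.33 = 12.47.
η_II = COP_actual/COP_Carnot = 4.488/12.47 = 0.3600.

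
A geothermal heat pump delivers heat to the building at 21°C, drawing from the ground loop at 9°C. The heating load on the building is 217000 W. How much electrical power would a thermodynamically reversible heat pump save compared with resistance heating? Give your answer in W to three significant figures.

In absolute terms T_C = 282.15 K and T_H = 294.15 K, so ΔT = 12.00 K.
COP_Carnot = T_H/ΔT = 294.15/12.00 = 24.51.
Resistance heating needs Ẇ_res = Q̇_H = 217000 W; the reversible heat pump needs only Ẇ_hp = Q̇_H/COP = 8853 W.
Saving = 217000 − 8853 = 208100 W.

208000 W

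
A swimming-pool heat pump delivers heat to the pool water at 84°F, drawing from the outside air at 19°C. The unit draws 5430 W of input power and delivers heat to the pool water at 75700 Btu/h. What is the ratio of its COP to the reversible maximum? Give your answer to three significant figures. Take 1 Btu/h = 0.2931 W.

Converting, Q̇_H = 75700 Btu/h = 22190 W, so COP_actual = Q̇_H/Ẇ = 22190/5430 = 4.086.
In absolute terms T_C = 292.15 K and T_H = 302.04 K, so ΔT = 9.889 K.
COP_Carnot = T_H/ΔT = 302.04/9.889 = 30.54.
η_II = COP_actual/COP_Carnot = 4.086/30.54 = 0.1338.

0.134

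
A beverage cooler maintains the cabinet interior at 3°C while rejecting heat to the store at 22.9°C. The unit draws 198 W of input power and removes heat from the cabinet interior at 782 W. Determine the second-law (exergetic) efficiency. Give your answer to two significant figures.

0.28

COP_actual = Q̇_C/Ẇ = 782.0/198.0 = 3.949.
In absolute terms T_C = 276.15 K and T_H = 296.05 K, so ΔT = 19.90 K.
COP_Carnot = T_C/ΔT = 276.15/19.90 = 13.88.
η_II = COP_actual/COP_Carnot = 3.949/13.88 = 0.2846.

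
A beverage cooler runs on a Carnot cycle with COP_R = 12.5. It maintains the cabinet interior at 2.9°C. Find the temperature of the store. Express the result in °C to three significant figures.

COP_R = T_C/(T_H − T_C) gives T_H − T_C = T_C/COP.
With T_C = 276.05 K, T_H = 276.05 × (1 + 1/12.5) = 298.13 K.
Converting, 298.13 K = 24.98°C.

25.0 °C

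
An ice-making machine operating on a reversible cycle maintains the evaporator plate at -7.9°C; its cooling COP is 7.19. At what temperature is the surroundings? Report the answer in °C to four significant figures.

COP_R = T_C/(T_H − T_C) gives T_H − T_C = T_C/COP.
With T_C = 265.25 K, T_H = 265.25 × (1 + 1/7.19) = 302.14 K.
Converting, 302.14 K = 28.99°C.

28.99 °C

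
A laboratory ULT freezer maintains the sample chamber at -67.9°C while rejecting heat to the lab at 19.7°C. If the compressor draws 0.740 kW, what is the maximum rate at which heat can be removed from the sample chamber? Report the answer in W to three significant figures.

1730 W

In absolute terms T_C = 205.25 K and T_H = 292.85 K, so ΔT = 87.60 K.
COP_Carnot = T_C/ΔT = 205.25/87.60 = 2.343.
Q̇_max = COP_Carnot × Ẇ = 2.343 × 0.7400 kW = 1.734 kW = 1734 W.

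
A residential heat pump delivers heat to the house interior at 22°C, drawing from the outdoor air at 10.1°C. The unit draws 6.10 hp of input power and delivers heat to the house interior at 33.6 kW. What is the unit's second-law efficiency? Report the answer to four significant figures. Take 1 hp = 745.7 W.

Converting, Q̇_H = 33.60 kW = 45.06 hp, so COP_actual = Q̇_H/Ẇ = 45.06/6.100 = 7.387.
In absolute terms T_C = 283.25 K and T_H = 295.15 K, so ΔT = 11.90 K.
COP_Carnot = T_H/ΔT = 295.15/11.90 = 24.80.
η_II = COP_actual/COP_Carnot = 7.387/24.80 = 0.2978.

0.2978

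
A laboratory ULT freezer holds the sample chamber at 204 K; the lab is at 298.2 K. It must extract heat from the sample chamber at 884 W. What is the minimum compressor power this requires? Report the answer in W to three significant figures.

The reservoir spacing is ΔT = 298.2 − 204 = 94.20 K.
COP_Carnot = T_C/ΔT = 204.00/94.20 = 2.166.
Ẇ_min = Q̇/COP_Carnot = 884.0/2.166 = 408.2 W.

408 W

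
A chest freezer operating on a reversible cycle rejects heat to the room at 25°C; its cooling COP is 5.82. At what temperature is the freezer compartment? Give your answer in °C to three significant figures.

-18.7 °C

For a Carnot refrigerator COP_R = T_C/(T_H − T_C), so T_C = COP·T_H/(1 + COP).
With T_H = 298.15 K, T_C = 5.82 × 298.15/6.820 = 254.43 K.
Converting, 254.43 K = -18.72°C.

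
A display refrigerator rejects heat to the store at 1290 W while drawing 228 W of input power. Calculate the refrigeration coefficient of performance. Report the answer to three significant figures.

4.66

The first law gives Q̇_H = Q̇_C + Ẇ, so the three rates are Q̇_C = 1062, Q̇_H = 1290, Ẇ = 228.0 W.
COP_R = Q̇_C/Ẇ = 1062/228.0 = 4.658.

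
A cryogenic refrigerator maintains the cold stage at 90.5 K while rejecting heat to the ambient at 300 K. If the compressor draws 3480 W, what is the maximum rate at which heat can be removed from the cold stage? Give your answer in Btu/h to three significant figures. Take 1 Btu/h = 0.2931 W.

The reservoir spacing is ΔT = 300 − 90.5 = 209.5 K.
COP_Carnot = T_C/ΔT = 90.50/209.5 = 0.4320.
Q̇_max = COP_Carnot × Ẇ = 0.4320 × 3480 W = 1503 W = 5129 Btu/h.

5130 Btu/h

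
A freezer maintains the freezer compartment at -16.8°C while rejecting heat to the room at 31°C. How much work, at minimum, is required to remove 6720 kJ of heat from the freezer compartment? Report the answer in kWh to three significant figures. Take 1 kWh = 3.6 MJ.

In absolute terms T_C = 256.35 K and T_H = 304.15 K, so ΔT = 47.80 K.
The reversible limit is COP_R = T_C/ΔT = 5.363, so W_min = Q_C/COP = Q_C·ΔT/T_C.
W_min = 6720 × 47.80/256.35 = 1253 kJ = 0.3481 kWh.

0.348 kWh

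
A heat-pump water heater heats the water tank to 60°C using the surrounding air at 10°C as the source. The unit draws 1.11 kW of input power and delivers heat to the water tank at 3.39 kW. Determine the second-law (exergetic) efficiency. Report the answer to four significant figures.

COP_actual = Q̇_H/Ẇ = 3.390/1.110 = 3.054.
In absolute terms T_C = 283.15 K and T_H = 333.15 K, so ΔT = 50.00 K.
COP_Carnot = T_H/ΔT = 333.15/50.00 = 6.663.
η_II = COP_actual/COP_Carnot = 3.054/6.663 = 0.4584.

0.4584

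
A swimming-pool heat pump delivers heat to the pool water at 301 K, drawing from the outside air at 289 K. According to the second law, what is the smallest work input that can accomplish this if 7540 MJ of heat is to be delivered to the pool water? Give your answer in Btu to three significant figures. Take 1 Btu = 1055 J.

285000 Btu

The reservoir spacing is ΔT = 301 − 289 = 12.00 K.
The reversible limit is COP_HP = T_H/ΔT = 25.08, so W_min = Q_H/COP = Q_H·ΔT/T_H.
W_min = 7540 × 12.00/301.00 = 300.6 MJ = 284900 Btu.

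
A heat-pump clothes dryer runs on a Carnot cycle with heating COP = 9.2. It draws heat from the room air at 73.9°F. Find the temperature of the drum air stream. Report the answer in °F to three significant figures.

139 °F

COP_HP = T_H/(T_H − T_C) rearranges to T_H = COP·T_C/(COP − 1).
With T_C = 296.43 K, T_H = 9.2 × 296.43/8.200 = 332.58 K.
Converting, 332.58 K = 138.97°F.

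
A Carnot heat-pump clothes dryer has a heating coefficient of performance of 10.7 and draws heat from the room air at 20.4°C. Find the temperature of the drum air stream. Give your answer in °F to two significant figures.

120 °F

COP_HP = T_H/(T_H − T_C) rearranges to T_H = COP·T_C/(COP − 1).
With T_C = 293.55 K, T_H = 10.7 × 293.55/9.700 = 323.81 K.
Converting, 323.81 K = 123.19°F.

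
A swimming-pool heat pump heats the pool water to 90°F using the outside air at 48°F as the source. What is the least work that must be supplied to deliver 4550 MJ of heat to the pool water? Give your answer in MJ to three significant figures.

In absolute terms T_C = 282.04 K and T_H = 305.37 K, so ΔT = 23.33 K.
The reversible limit is COP_HP = T_H/ΔT = 13.09, so W_min = Q_H/COP = Q_H·ΔT/T_H.
W_min = 4550 × 23.33/305.37 = 347.7 MJ.

348 MJ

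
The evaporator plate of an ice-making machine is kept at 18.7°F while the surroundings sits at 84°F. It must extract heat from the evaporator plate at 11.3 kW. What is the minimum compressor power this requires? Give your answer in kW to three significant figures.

1.54 kW

In absolute terms T_C = 265.76 K and T_H = 302.04 K, so ΔT = 36.28 K.
COP_Carnot = T_C/ΔT = 265.76/36.28 = 7.326.
Ẇ_min = Q̇/COP_Carnot = 11.30/7.326 = 1.543 kW.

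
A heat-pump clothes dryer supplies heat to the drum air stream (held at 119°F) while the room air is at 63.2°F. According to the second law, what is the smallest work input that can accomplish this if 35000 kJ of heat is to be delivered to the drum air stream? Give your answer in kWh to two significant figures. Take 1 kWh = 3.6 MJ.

In absolute terms T_C = 290.48 K and T_H = 321.48 K, so ΔT = 31.00 K.
The reversible limit is COP_HP = T_H/ΔT = 10.37, so W_min = Q_H/COP = Q_H·ΔT/T_H.
W_min = 35000 × 31.00/321.48 = 3375 kJ = 0.9375 kWh.

0.94 kWh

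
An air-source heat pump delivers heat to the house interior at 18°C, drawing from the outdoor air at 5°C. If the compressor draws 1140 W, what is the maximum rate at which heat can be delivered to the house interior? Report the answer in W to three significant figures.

25500 W

In absolute terms T_C = 278.15 K and T_H = 291.15 K, so ΔT = 13.00 K.
COP_Carnot = T_H/ΔT = 291.15/13.00 = 22.40.
Q̇_max = COP_Carnot × Ẇ = 22.40 × 1140 W = 25530 W.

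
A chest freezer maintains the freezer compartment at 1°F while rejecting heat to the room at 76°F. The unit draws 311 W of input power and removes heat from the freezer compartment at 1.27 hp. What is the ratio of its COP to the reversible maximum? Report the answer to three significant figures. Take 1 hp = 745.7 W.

Converting, Q̇_C = 1.270 hp = 947.0 W, so COP_actual = Q̇_C/Ẇ = 947.0/311.0 = 3.045.
In absolute terms T_C = 255.93 K and T_H = 297.59 K, so ΔT = 41.67 K.
COP_Carnot = T_C/ΔT = 255.93/41.67 = 6.142.
η_II = COP_actual/COP_Carnot = 3.045/6.142 = 0.4958.

0.496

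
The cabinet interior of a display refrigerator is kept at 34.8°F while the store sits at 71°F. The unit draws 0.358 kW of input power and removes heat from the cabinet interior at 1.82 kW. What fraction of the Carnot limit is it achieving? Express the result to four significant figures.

0.3722

COP_actual = Q̇_C/Ẇ = 1.820/0.3580 = 5.084.
In absolute terms T_C = 274.71 K and T_H = 294.82 K, so ΔT = 20.11 K.
COP_Carnot = T_C/ΔT = 274.71/20.11 = 13.66.
η_II = COP_actual/COP_Carnot = 5.084/13.66 = 0.3722.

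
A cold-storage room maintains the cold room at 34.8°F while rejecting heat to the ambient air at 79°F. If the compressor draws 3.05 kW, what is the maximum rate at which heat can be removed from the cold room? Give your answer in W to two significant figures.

34000 W

In absolute terms T_C = 274.71 K and T_H = 299.26 K, so ΔT = 24.56 K.
COP_Carnot = T_C/ΔT = 274.71/24.56 = 11.19.
Q̇_max = COP_Carnot × Ẇ = 11.19 × 3.050 kW = 34.12 kW = 34120 W.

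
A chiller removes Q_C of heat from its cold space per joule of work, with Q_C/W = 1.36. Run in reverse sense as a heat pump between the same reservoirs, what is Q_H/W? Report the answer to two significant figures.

2.4

The first law on one cycle gives Q_H = Q_C + W, so Q_H/W = Q_C/W + 1.
COP_HP = COP_R + 1 = 1.36 + 1 = 2.36.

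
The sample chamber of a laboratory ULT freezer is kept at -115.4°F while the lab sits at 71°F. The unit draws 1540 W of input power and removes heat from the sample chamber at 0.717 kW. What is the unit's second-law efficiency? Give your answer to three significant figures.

0.252

Converting, Q̇_C = 0.7170 kW = 717.0 W, so COP_actual = Q̇_C/Ẇ = 717.0/1540 = 0.4656.
In absolute terms T_C = 191.26 K and T_H = 294.82 K, so ΔT = 103.6 K.
COP_Carnot = T_C/ΔT = 191.26/103.6 = 1.847.
η_II = COP_actual/COP_Carnot = 0.4656/1.847 = 0.2521.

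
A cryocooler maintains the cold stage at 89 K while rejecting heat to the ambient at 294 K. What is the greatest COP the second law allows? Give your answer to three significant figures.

The reservoir spacing is ΔT = 294 − 89 = 205.0 K.
For a reversible cycle, COP_Carnot = T_C/ΔT = 89.00/205.0 = 0.4341.

0.434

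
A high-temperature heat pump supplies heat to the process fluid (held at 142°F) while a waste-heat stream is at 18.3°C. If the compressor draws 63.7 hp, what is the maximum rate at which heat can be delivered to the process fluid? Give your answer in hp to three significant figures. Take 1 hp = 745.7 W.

497 hp

In absolute terms T_C = 291.45 K and T_H = 334.26 K, so ΔT = 42.81 K.
COP_Carnot = T_H/ΔT = 334.26/42.81 = 7.808.
Q̇_max = COP_Carnot × Ẇ = 7.808 × 63.70 hp = 497.4 hp.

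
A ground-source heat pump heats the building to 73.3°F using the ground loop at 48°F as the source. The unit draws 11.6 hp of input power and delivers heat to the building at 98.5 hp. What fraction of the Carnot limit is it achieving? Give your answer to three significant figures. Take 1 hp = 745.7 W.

0.403

COP_actual = Q̇_H/Ẇ = 98.50/11.60 = 8.491.
In absolute terms T_C = 282.04 K and T_H = 296.09 K, so ΔT = 14.06 K.
COP_Carnot = T_H/ΔT = 296.09/14.06 = 21.07.
η_II = COP_actual/COP_Carnot = 8.491/21.07 = 0.4031.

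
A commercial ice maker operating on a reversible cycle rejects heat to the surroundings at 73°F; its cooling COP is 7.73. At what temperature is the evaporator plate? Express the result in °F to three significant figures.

12.0 °F

For a Carnot refrigerator COP_R = T_C/(T_H − T_C), so T_C = COP·T_H/(1 + COP).
With T_H = 295.93 K, T_C = 7.73 × 295.93/8.730 = 262.03 K.
Converting, 262.03 K = 11.98°F.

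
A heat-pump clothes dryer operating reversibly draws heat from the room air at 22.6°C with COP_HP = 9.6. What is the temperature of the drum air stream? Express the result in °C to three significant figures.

57.0 °C

COP_HP = T_H/(T_H − T_C) rearranges to T_H = COP·T_C/(COP − 1).
With T_C = 295.75 K, T_H = 9.6 × 295.75/8.600 = 330.14 K.
Converting, 330.14 K = 56.99°C.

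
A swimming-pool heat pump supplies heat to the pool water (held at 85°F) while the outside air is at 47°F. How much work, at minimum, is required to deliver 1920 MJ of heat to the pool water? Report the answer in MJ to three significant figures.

In absolute terms T_C = 281.48 K and T_H = 302.59 K, so ΔT = 21.11 K.
The reversible limit is COP_HP = T_H/ΔT = 14.33, so W_min = Q_H/COP = Q_H·ΔT/T_H.
W_min = 1920 × 21.11/302.59 = 134.0 MJ.

134 MJ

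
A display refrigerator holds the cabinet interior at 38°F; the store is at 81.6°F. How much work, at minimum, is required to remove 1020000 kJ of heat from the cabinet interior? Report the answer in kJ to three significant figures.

89400 kJ

In absolute terms T_C = 276.48 K and T_H = 300.71 K, so ΔT = 24.22 K.
The reversible limit is COP_R = T_C/ΔT = 11.41, so W_min = Q_C/COP = Q_C·ΔT/T_C.
W_min = 1020000 × 24.22/276.48 = 89360 kJ.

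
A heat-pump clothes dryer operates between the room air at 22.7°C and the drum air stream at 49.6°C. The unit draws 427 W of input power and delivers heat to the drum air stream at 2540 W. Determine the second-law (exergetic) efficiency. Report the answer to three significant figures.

COP_actual = Q̇_H/Ẇ = 2540/427.0 = 5.948.
In absolute terms T_C = 295.85 K and T_H = 322.75 K, so ΔT = 26.90 K.
COP_Carnot = T_H/ΔT = 322.75/26.90 = 12.00.
η_II = COP_actual/COP_Carnot = 5.948/12.00 = 0.4958.

0.496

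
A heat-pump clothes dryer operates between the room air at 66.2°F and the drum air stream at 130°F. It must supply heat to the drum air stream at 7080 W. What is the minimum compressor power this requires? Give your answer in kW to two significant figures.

In absolute terms T_C = 292.15 K and T_H = 327.59 K, so ΔT = 35.44 K.
COP_Carnot = T_H/ΔT = 327.59/35.44 = 9.242.
Ẇ_min = Q̇/COP_Carnot = 7080/9.242 = 766.0 W = 0.7660 kW.

0.77 kW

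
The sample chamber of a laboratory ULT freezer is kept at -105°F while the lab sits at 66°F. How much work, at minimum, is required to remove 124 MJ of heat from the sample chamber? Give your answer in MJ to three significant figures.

59.8 MJ

In absolute terms T_C = 197.04 K and T_H = 292.04 K, so ΔT = 95.00 K.
The reversible limit is COP_R = T_C/ΔT = 2.074, so W_min = Q_C/COP = Q_C·ΔT/T_C.
W_min = 124.0 × 95.00/197.04 = 59.79 MJ.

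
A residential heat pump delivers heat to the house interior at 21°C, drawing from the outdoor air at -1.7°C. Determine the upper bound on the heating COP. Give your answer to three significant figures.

13.0

In absolute terms T_C = 271.45 K and T_H = 294.15 K, so ΔT = 22.70 K.
For a reversible cycle, COP_Carnot = T_H/ΔT = 294.15/22.70 = 12.96.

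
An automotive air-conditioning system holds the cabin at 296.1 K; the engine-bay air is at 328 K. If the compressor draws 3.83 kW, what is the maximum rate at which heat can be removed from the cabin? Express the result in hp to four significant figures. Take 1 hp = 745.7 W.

47.67 hp

The reservoir spacing is ΔT = 328 − 296.1 = 31.90 K.
COP_Carnot = T_C/ΔT = 296.10/31.90 = 9.282.
Q̇_max = COP_Carnot × Ẇ = 9.282 × 3.830 kW = 35.55 kW = 47.67 hp.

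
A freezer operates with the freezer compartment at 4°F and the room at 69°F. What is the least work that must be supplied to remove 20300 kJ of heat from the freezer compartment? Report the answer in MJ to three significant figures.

In absolute terms T_C = 257.59 K and T_H = 293.71 K, so ΔT = 36.11 K.
The reversible limit is COP_R = T_C/ΔT = 7.133, so W_min = Q_C/COP = Q_C·ΔT/T_C.
W_min = 20300 × 36.11/257.59 = 2846 kJ = 2.846 MJ.

2.85 MJ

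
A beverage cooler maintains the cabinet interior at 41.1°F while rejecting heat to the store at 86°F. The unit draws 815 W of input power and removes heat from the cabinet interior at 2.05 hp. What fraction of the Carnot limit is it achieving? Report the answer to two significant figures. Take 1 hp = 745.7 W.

0.17

Converting, Q̇_C = 2.050 hp = 1529 W, so COP_actual = Q̇_C/Ẇ = 1529/815.0 = 1.876.
In absolute terms T_C = 278.21 K and T_H = 303.15 K, so ΔT = 24.94 K.
COP_Carnot = T_C/ΔT = 278.21/24.94 = 11.15.
η_II = COP_actual/COP_Carnot = 1.876/11.15 = 0.1682.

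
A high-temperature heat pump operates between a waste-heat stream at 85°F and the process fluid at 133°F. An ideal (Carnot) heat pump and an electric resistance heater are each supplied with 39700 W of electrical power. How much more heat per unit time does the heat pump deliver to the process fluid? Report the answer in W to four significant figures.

450500 W

In absolute terms T_C = 302.59 K and T_H = 329.26 K, so ΔT = 26.67 K.
COP_Carnot = T_H/ΔT = 329.26/26.67 = 12.35.
The heat pump delivers Q̇_H = COP × Ẇ = 490200 W; the resistance heater delivers Ẇ = 39700 W.
Extra = (COP − 1)·Ẇ = 450500 W.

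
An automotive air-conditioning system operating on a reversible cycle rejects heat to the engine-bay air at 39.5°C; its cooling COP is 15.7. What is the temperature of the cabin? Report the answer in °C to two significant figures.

21 °C

For a Carnot refrigerator COP_R = T_C/(T_H − T_C), so T_C = COP·T_H/(1 + COP).
With T_H = 312.65 K, T_C = 15.7 × 312.65/16.70 = 293.93 K.
Converting, 293.93 K = 20.78°C.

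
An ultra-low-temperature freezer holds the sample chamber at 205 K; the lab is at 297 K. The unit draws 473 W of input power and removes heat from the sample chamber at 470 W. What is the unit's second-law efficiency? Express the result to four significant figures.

COP_actual = Q̇_C/Ẇ = 470.0/473.0 = 0.9937.
The reservoir spacing is ΔT = 297 − 205 = 92.00 K.
COP_Carnot = T_C/ΔT = 205.00/92.00 = 2.228.
η_II = COP_actual/COP_Carnot = 0.9937/2.228 = 0.4459.

0.4459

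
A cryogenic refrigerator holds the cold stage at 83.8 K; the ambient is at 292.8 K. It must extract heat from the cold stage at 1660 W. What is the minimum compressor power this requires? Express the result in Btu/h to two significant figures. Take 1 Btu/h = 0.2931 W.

14000 Btu/h

The reservoir spacing is ΔT = 292.8 − 83.8 = 209.0 K.
COP_Carnot = T_C/ΔT = 83.80/209.0 = 0.4010.
Ẇ_min = Q̇/COP_Carnot = 1660/0.4010 = 4140 W = 14130 Btu/h.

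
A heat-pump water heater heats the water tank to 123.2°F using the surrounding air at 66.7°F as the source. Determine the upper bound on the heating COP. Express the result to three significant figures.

In absolute terms T_C = 292.43 K and T_H = 323.82 K, so ΔT = 31.39 K.
For a reversible cycle, COP_Carnot = T_H/ΔT = 323.82/31.39 = 10.32.

10.3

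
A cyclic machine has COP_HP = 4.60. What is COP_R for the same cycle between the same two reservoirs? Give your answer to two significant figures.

Since Q_H = Q_C + W for any cycle, COP_R = Q_C/W = Q_H/W − 1.
COP_R = 4.60 − 1 = 3.60.

3.6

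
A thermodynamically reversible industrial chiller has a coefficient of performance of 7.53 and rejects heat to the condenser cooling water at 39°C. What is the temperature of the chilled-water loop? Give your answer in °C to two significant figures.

2.4 °C

For a Carnot refrigerator COP_R = T_C/(T_H − T_C), so T_C = COP·T_H/(1 + COP).
With T_H = 312.15 K, T_C = 7.53 × 312.15/8.530 = 275.56 K.
Converting, 275.56 K = 2.41°C.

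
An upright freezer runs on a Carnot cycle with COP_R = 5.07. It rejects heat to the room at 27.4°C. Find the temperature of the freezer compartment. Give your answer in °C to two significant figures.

For a Carnot refrigerator COP_R = T_C/(T_H − T_C), so T_C = COP·T_H/(1 + COP).
With T_H = 300.55 K, T_C = 5.07 × 300.55/6.070 = 251.04 K.
Converting, 251.04 K = -22.11°C.

-22 °C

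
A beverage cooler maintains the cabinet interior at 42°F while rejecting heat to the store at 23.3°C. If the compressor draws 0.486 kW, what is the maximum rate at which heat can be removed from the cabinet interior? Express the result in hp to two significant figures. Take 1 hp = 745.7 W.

10 hp

In absolute terms T_C = 278.71 K and T_H = 296.45 K, so ΔT = 17.74 K.
COP_Carnot = T_C/ΔT = 278.71/17.74 = 15.71.
Q̇_max = COP_Carnot × Ẇ = 15.71 × 0.4860 kW = 7.633 kW = 10.24 hp.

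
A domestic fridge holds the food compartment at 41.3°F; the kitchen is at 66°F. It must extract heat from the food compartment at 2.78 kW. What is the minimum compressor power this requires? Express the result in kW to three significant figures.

In absolute terms T_C = 278.32 K and T_H = 292.04 K, so ΔT = 13.72 K.
COP_Carnot = T_C/ΔT = 278.32/13.72 = 20.28.
Ẇ_min = Q̇/COP_Carnot = 2.780/20.28 = 0.1371 kW.

0.137 kW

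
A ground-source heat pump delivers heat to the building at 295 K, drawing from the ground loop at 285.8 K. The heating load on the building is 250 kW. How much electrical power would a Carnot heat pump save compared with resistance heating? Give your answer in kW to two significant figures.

240 kW

The reservoir spacing is ΔT = 295 − 285.8 = 9.200 K.
COP_Carnot = T_H/ΔT = 295.00/9.200 = 32.07.
Resistance heating needs Ẇ_res = Q̇_H = 250.0 kW; the reversible heat pump needs only Ẇ_hp = Q̇_H/COP = 7.797 kW.
Saving = 250.0 − 7.797 = 242.2 kW.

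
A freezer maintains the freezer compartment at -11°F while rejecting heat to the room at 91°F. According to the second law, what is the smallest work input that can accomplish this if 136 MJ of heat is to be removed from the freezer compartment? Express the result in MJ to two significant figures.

In absolute terms T_C = 249.26 K and T_H = 305.93 K, so ΔT = 56.67 K.
The reversible limit is COP_R = T_C/ΔT = 4.399, so W_min = Q_C/COP = Q_C·ΔT/T_C.
W_min = 136.0 × 56.67/249.26 = 30.92 MJ.

31 MJ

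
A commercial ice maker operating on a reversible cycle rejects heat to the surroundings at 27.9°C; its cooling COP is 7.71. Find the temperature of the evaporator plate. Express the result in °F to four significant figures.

20.01 °F

For a Carnot refrigerator COP_R = T_C/(T_H − T_C), so T_C = COP·T_H/(1 + COP).
With T_H = 301.05 K, T_C = 7.71 × 301.05/8.710 = 266.49 K.
Converting, 266.49 K = 20.01°F.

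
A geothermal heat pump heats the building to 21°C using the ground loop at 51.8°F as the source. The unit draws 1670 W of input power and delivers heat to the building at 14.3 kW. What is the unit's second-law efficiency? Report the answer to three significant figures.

Converting, Q̇_H = 14.30 kW = 14300 W, so COP_actual = Q̇_H/Ẇ = 14300/1670 = 8.563.
In absolute terms T_C = 284.15 K and T_H = 294.15 K, so ΔT = 10.00 K.
COP_Carnot = T_H/ΔT = 294.15/10.00 = 29.42.
η_II = COP_actual/COP_Carnot = 8.563/29.42 = 0.2911.

0.291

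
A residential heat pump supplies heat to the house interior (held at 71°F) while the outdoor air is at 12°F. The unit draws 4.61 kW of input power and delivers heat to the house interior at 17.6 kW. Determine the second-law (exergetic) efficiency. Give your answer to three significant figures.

COP_actual = Q̇_H/Ẇ = 17.60/4.610 = 3.818.
In absolute terms T_C = 262.04 K and T_H = 294.82 K, so ΔT = 32.78 K.
COP_Carnot = T_H/ΔT = 294.82/32.78 = 8.994.
η_II = COP_actual/COP_Carnot = 3.818/8.994 = 0.4245.

0.424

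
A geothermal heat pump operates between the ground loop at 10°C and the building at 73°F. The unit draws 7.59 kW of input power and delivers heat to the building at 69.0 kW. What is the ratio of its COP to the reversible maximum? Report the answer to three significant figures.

0.393

COP_actual = Q̇_H/Ẇ = 69.00/7.590 = 9.091.
In absolute terms T_C = 283.15 K and T_H = 295.93 K, so ΔT = 12.78 K.
COP_Carnot = T_H/ΔT = 295.93/12.78 = 23.16.
η_II = COP_actual/COP_Carnot = 9.091/23.16 = 0.3925.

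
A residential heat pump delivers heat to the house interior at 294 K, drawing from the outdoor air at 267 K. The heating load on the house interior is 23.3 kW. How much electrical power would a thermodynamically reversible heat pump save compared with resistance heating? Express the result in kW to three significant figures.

The reservoir spacing is ΔT = 294 − 267 = 27.00 K.
COP_Carnot = T_H/ΔT = 294.00/27.00 = 10.89.
Resistance heating needs Ẇ_res = Q̇_H = 23.30 kW; the reversible heat pump needs only Ẇ_hp = Q̇_H/COP = 2.140 kW.
Saving = 23.30 − 2.140 = 21.16 kW.

21.2 kW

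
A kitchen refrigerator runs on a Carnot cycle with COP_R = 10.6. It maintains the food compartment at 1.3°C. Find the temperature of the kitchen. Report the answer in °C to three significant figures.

27.2 °C

COP_R = T_C/(T_H − T_C) gives T_H − T_C = T_C/COP.
With T_C = 274.45 K, T_H = 274.45 × (1 + 1/10.6) = 300.34 K.
Converting, 300.34 K = 27.19°C.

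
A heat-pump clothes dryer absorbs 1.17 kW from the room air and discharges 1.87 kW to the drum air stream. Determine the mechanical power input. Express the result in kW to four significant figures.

For a cyclic device the first law requires Q̇_H = Q̇_C + Ẇ.
Ẇ = Q̇_H − Q̇_C = 0.7000 kW.

0.7000 kW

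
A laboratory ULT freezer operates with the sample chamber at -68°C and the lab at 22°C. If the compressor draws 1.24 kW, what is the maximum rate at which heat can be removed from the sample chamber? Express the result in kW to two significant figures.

2.8 kW

In absolute terms T_C = 205.15 K and T_H = 295.15 K, so ΔT = 90.00 K.
COP_Carnot = T_C/ΔT = 205.15/90.00 = 2.279.
Q̇_max = COP_Carnot × Ẇ = 2.279 × 1.240 kW = 2.827 kW.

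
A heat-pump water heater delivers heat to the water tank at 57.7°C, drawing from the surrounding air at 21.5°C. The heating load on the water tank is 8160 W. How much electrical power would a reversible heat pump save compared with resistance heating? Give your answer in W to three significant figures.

In absolute terms T_C = 294.65 K and T_H = 330.85 K, so ΔT = 36.20 K.
COP_Carnot = T_H/ΔT = 330.85/36.20 = 9.140.
Resistance heating needs Ẇ_res = Q̇_H = 8160 W; the reversible heat pump needs only Ẇ_hp = Q̇_H/COP = 892.8 W.
Saving = 8160 − 892.8 = 7267 W.

7270 W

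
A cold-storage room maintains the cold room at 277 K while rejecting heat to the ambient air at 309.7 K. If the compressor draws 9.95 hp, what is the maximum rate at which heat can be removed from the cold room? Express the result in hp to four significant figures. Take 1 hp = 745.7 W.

84.29 hp

The reservoir spacing is ΔT = 309.7 − 277 = 32.70 K.
COP_Carnot = T_C/ΔT = 277.00/32.70 = 8.471.
Q̇_max = COP_Carnot × Ẇ = 8.471 × 9.950 hp = 84.29 hp.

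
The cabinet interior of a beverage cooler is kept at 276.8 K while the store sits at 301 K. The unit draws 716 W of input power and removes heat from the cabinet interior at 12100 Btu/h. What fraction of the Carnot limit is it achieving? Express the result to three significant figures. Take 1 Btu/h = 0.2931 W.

Converting, Q̇_C = 12100 Btu/h = 3547 W, so COP_actual = Q̇_C/Ẇ = 3547/716.0 = 4.953.
The reservoir spacing is ΔT = 301 − 276.8 = 24.20 K.
COP_Carnot = T_C/ΔT = 276.80/24.20 = 11.44.
η_II = COP_actual/COP_Carnot = 4.953/11.44 = 0.4330.

0.433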